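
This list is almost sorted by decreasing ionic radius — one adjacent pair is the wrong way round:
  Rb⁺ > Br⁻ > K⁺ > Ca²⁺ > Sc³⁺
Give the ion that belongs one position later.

Rb⁺

The pair Rb⁺, Br⁻ is the wrong way round — Rb⁺ and Br⁻ share 36 electrons; the higher nuclear charge on Rb (Z=37) contracts it more, so Rb⁺ < Br⁻. All other adjacent pairs agree with periodic trends, so Rb⁺ is the misplaced ion.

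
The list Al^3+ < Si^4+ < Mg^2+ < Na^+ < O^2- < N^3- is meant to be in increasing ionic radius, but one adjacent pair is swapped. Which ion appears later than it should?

Si^4+

Scanning neighbour by neighbour, only Al^3+/Si^4+ violates a trend: both have 10 electrons but Z(Si)=14 > Z(Al)=13, so Si^4+ should be the smaller of the two. That makes Si^4+ the one sitting a position late relative to where it belongs.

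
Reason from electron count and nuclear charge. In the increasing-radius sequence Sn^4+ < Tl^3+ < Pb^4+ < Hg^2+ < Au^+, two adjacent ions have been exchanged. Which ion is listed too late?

Pb^4+

Scanning neighbour by neighbour, only Tl^3+/Pb^4+ violates a trend: they are isoelectronic (78 e⁻) and Pb has more protons than Tl (82 vs 81), making Pb^4+ smaller. That makes Pb^4+ the one sitting a position late relative to where it belongs.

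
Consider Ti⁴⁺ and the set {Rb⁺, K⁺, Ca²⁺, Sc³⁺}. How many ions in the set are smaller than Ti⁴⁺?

0

Electron counts and nuclear charges: Ti⁴⁺: 18 e⁻, Z=22, Sc³⁺: 18 e⁻, Z=21, Ca²⁺: 18 e⁻, Z=20, K⁺: 18 e⁻, Z=19, Rb⁺: 36 e⁻, Z=37. Ti⁴⁺ < Sc³⁺ (isoelectronic, higher Z=22 is smaller); Sc³⁺ < Ca²⁺ (both 18 e⁻, Z=21>20); Ca²⁺ < K⁺ (isoelectronic, higher Z=20 is smaller); K⁺ < Rb⁺ (same group, 1 shell fewer).
Overall: Ti⁴⁺ < Sc³⁺ < Ca²⁺ < K⁺ < Rb⁺. Ti⁴⁺ has 0 below it and 4 above. That's 0.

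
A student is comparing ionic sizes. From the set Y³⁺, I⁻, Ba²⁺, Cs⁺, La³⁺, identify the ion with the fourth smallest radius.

Electron counts and nuclear charges: Y³⁺ has 36 e⁻ (Z=39), La³⁺ has 54 e⁻ (Z=57), Ba²⁺ has 54 e⁻ (Z=56), Cs⁺ has 54 e⁻ (Z=55), I⁻ has 54 e⁻ (Z=53). Y³⁺ < La³⁺ (same group, 1 shell fewer); La³⁺ < Ba²⁺ (isoelectronic, higher Z=57 is smaller); Ba²⁺ < Cs⁺ (isoelectronic, higher Z=56 is smaller); Cs⁺ < I⁻ (both 54 e⁻, Z=55>53).
Ordering: Y³⁺ < La³⁺ < Ba²⁺ < Cs⁺ < I⁻. The fourth smallest is Cs⁺.

Cs⁺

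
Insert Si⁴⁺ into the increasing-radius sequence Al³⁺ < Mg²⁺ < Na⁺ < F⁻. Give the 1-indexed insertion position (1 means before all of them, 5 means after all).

1

Each ion has 10 electrons. The ranking follows nuclear charge in reverse — greater Z gives a smaller radius. Si⁴⁺ (Z=14), Al³⁺ (Z=13), Mg²⁺ (Z=12), Na⁺ (Z=11), F⁻ (Z=9).
The complete sequence is Si⁴⁺ < Al³⁺ < Mg²⁺ < Na⁺ < F⁻. Si⁴⁺ sits at position 1.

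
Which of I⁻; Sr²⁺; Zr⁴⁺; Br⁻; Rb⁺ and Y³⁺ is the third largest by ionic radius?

First list Z and electron count for each: Zr⁴⁺ has 36 e⁻ (Z=40), Y³⁺ has 36 e⁻ (Z=39), Sr²⁺ has 36 e⁻ (Z=38), Rb⁺ has 36 e⁻ (Z=37), Br⁻ has 36 e⁻ (Z=35), I⁻ has 54 e⁻ (Z=53). Zr⁴⁺ < Y³⁺ (isoelectronic, higher Z=40 is smaller); Y³⁺ < Sr²⁺ (both 36 e⁻, Z=39>38); Sr²⁺ < Rb⁺ (both 36 e⁻, Z=38>37); Rb⁺ < Br⁻ (isoelectronic, higher Z=37 is smaller); Br⁻ < I⁻ (same group, period 4 vs 5).
So the order is Zr⁴⁺ < Y³⁺ < Sr²⁺ < Rb⁺ < Br⁻ < I⁻; the 3rd-largest ion is Rb⁺.

Rb⁺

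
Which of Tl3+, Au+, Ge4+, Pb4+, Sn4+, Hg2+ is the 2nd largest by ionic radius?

Hg2+

Electron counts and nuclear charges: Ge4+: 28 e⁻, Z=32, Sn4+: 46 e⁻, Z=50, Pb4+: 78 e⁻, Z=82, Tl3+: 78 e⁻, Z=81, Hg2+: 78 e⁻, Z=80, Au+: 78 e⁻, Z=79. Ge4+ < Sn4+ (same group, 1 shell fewer); Sn4+ < Pb4+ (same group, 1 shell fewer); Pb4+ < Tl3+ (both 78 e⁻, Z=82>81); Tl3+ < Hg2+ (both 78 e⁻, Z=81>80); Hg2+ < Au+ (both 78 e⁻, Z=80>79).
That gives Ge4+ < Sn4+ < Pb4+ < Tl3+ < Hg2+ < Au+. From the largest end, number 2 is Hg2+.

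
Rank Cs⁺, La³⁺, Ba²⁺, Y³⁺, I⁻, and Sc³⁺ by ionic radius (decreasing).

I⁻ > Cs⁺ > Ba²⁺ > La³⁺ > Y³⁺ > Sc³⁺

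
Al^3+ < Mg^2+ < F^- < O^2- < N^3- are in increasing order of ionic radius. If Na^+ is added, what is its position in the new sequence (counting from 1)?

3

Isoelectronic series (10 e⁻ each). Size is set by nuclear charge: more protons means a smaller ion. Al^3+ (Z=13), Mg^2+ (Z=12), Na^+ (Z=11), F^- (Z=9), O^2- (Z=8), N^3- (Z=7).
With Na^+ included the full order is Al^3+ < Mg^2+ < Na^+ < F^- < O^2- < N^3-, so it takes position 3.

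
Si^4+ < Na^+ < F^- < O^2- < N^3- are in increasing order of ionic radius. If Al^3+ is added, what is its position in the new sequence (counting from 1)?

2

Isoelectronic series (10 e⁻ each). Size is set by nuclear charge: more protons means a smaller ion. Si^4+ (Z=14), Al^3+ (Z=13), Na^+ (Z=11), F^- (Z=9), O^2- (Z=8), N^3- (Z=7).
The complete sequence is Si^4+ < Al^3+ < Na^+ < F^- < O^2- < N^3-. Al^3+ sits at position 2.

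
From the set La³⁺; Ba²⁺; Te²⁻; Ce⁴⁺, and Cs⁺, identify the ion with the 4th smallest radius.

Each ion has 54 electrons. The ranking follows nuclear charge in reverse — greater Z gives a smaller radius. Ce⁴⁺ (Z=58), La³⁺ (Z=57), Ba²⁺ (Z=56), Cs⁺ (Z=55), Te²⁻ (Z=52).
Ordering: Ce⁴⁺ < La³⁺ < Ba²⁺ < Cs⁺ < Te²⁻. The 4th smallest is Cs⁺.

Cs⁺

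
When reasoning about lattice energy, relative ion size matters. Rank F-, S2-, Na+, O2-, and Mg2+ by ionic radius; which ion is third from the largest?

F-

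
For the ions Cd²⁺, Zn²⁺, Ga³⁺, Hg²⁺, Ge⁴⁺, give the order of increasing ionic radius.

First list Z and electron count for each: Ge⁴⁺ has 28 e⁻ (Z=32), Ga³⁺ has 28 e⁻ (Z=31), Zn²⁺ has 28 e⁻ (Z=30), Cd²⁺ has 46 e⁻ (Z=48), Hg²⁺ has 78 e⁻ (Z=80). Ge⁴⁺ < Ga³⁺ (isoelectronic, higher Z=32 is smaller); Ga³⁺ < Zn²⁺ (both 28 e⁻, Z=31>30); Zn²⁺ < Cd²⁺ (same group, period 4 vs 5); Cd²⁺ < Hg²⁺ (same group, 1 shell fewer).

Ge⁴⁺ < Ga³⁺ < Zn²⁺ < Cd²⁺ < Hg²⁺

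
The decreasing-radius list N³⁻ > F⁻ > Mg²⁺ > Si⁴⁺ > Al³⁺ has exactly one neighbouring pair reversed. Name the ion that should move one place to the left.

Compare adjacent ions: both have 10 electrons but Z(Si)=14 > Z(Al)=13, so Si⁴⁺ should be the smaller of the two — yet in this decreasing list Si⁴⁺ sits before Al³⁺. Nothing else is reversed, so Al³⁺ should move one place to the left.

Al³⁺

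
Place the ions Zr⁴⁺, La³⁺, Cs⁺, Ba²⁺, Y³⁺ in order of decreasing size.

Cs⁺ > Ba²⁺ > La³⁺ > Y³⁺ > Zr⁴⁺

First list Z and electron count for each: Zr⁴⁺ (Z=40, 36 e⁻), Y³⁺ (Z=39, 36 e⁻), La³⁺ (Z=57, 54 e⁻), Ba²⁺ (Z=56, 54 e⁻), Cs⁺ (Z=55, 54 e⁻). Zr⁴⁺ < Y³⁺ (isoelectronic, higher Z=40 is smaller); Y³⁺ < La³⁺ (same group, 1 shell fewer); La³⁺ < Ba²⁺ (both 54 e⁻, Z=57>56); Ba²⁺ < Cs⁺ (isoelectronic, higher Z=56 is smaller).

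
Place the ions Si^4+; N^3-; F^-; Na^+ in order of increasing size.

Si^4+ < Na^+ < F^- < N^3-

Isoelectronic series (10 e⁻ each). Size is set by nuclear charge: more protons means a smaller ion. Si^4+ (Z=14), Na^+ (Z=11), F^- (Z=9), N^3- (Z=7).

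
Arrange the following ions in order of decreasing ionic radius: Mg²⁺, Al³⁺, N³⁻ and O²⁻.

Each ion has 10 electrons. The ranking follows nuclear charge in reverse — greater Z gives a smaller radius. Al³⁺ (Z=13), Mg²⁺ (Z=12), O²⁻ (Z=8), N³⁻ (Z=7).

N³⁻ > O²⁻ > Mg²⁺ > Al³⁺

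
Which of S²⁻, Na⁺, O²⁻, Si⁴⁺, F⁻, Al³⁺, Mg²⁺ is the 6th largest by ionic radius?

First list Z and electron count for each: Si⁴⁺: 10 e⁻, Z=14, Al³⁺: 10 e⁻, Z=13, Mg²⁺: 10 e⁻, Z=12, Na⁺: 10 e⁻, Z=11, F⁻: 10 e⁻, Z=9, O²⁻: 10 e⁻, Z=8, S²⁻: 18 e⁻, Z=16. Si⁴⁺ < Al³⁺ (both 10 e⁻, Z=14>13); Al³⁺ < Mg²⁺ (both 10 e⁻, Z=13>12); Mg²⁺ < Na⁺ (both 10 e⁻, Z=12>11); Na⁺ < F⁻ (isoelectronic, higher Z=11 is smaller); F⁻ < O²⁻ (isoelectronic, higher Z=9 is smaller); O²⁻ < S²⁻ (same group, period 2 vs 3).
That gives Si⁴⁺ < Al³⁺ < Mg²⁺ < Na⁺ < F⁻ < O²⁻ < S²⁻. From the largest end, number 6 is Al³⁺.

Al³⁺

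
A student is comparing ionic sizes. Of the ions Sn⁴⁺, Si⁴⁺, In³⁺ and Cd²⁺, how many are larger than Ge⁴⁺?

Work out protons and electrons: Si⁴⁺ has 10 e⁻ (Z=14), Ge⁴⁺ has 28 e⁻ (Z=32), Sn⁴⁺ has 46 e⁻ (Z=50), In³⁺ has 46 e⁻ (Z=49), Cd²⁺ has 46 e⁻ (Z=48). Si⁴⁺ < Ge⁴⁺ (same group, period 3 vs 4); Ge⁴⁺ < Sn⁴⁺ (same group, 1 shell fewer); Sn⁴⁺ < In³⁺ (isoelectronic, higher Z=50 is smaller); In³⁺ < Cd²⁺ (isoelectronic, higher Z=49 is smaller).
Placing each against Ge⁴⁺: smaller — Si⁴⁺; larger — Sn⁴⁺, In³⁺, Cd²⁺. That's 3.

3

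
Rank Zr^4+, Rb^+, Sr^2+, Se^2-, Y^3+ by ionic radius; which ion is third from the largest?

Sr^2+

These species are isoelectronic with 36 electrons. The only difference is the number of protons: Zr^4+ (Z=40), Y^3+ (Z=39), Sr^2+ (Z=38), Rb^+ (Z=37), Se^2- (Z=34). The strongest nuclear pull (Zr^4+) gives the smallest ion.
So the order is Zr^4+ < Y^3+ < Sr^2+ < Rb^+ < Se^2-; the 3rd-largest ion is Sr^2+.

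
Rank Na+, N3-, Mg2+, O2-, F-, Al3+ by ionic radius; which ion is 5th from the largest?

Mg2+

These species are isoelectronic with 10 electrons. The only difference is the number of protons: Al3+ (Z=13), Mg2+ (Z=12), Na+ (Z=11), F- (Z=9), O2- (Z=8), N3- (Z=7). The strongest nuclear pull (Al3+) gives the smallest ion.
Full ascending order: Al3+ < Mg2+ < Na+ < F- < O2- < N3-. Counting from the largest, position 5 is Mg2+.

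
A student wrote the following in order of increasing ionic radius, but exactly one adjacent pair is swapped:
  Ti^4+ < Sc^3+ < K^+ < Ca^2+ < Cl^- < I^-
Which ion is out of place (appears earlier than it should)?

K^+

The pair K^+, Ca^2+ is the wrong way round — Ca^2+ and K^+ share 18 electrons; the higher nuclear charge on Ca (Z=20) contracts it more, so Ca^2+ < K^+. All other adjacent pairs agree with periodic trends, so K^+ is the misplaced ion.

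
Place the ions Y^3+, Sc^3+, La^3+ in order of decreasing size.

La^3+ > Y^3+ > Sc^3+

These ions sit in one column with identical charge. Each step down the periodic table adds a principal shell, increasing the radius.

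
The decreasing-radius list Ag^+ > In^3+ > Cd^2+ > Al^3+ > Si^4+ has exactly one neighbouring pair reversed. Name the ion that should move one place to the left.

Cd^2+

The pair In^3+, Cd^2+ is the wrong way round — both have 46 electrons but Z(In)=49 > Z(Cd)=48, so In^3+ should be the smaller of the two. All other adjacent pairs agree with periodic trends, so Cd^2+ is the misplaced ion.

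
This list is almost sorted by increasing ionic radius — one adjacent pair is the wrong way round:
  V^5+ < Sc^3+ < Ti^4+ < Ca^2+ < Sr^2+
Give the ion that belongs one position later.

Sc^3+

Scanning neighbour by neighbour, only Sc^3+/Ti^4+ violates a trend: they are isoelectronic (18 e⁻) and Ti has more protons than Sc (22 vs 21), making Ti^4+ smaller. That makes Sc^3+ the one sitting a position early relative to where it belongs.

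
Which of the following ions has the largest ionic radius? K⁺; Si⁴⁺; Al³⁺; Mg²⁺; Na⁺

Work out protons and electrons: Si⁴⁺: 10 e⁻, Z=14, Al³⁺: 10 e⁻, Z=13, Mg²⁺: 10 e⁻, Z=12, Na⁺: 10 e⁻, Z=11, K⁺: 18 e⁻, Z=19. Si⁴⁺ < Al³⁺ (isoelectronic, higher Z=14 is smaller); Al³⁺ < Mg²⁺ (both 10 e⁻, Z=13>12); Mg²⁺ < Na⁺ (isoelectronic, higher Z=12 is smaller); Na⁺ < K⁺ (same group, period 3 vs 4).

K⁺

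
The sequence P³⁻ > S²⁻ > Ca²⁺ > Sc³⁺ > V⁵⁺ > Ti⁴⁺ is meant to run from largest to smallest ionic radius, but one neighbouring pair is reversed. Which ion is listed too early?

V⁵⁺

Compare adjacent ions: V⁵⁺ and Ti⁴⁺ share 18 electrons; the higher nuclear charge on V (Z=23) contracts it more, so V⁵⁺ < Ti⁴⁺ — yet in this decreasing list V⁵⁺ sits before Ti⁴⁺. Nothing else is reversed, so V⁵⁺ should move one place to the right.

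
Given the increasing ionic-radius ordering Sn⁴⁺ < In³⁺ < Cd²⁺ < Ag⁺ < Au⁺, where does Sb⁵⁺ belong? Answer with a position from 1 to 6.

1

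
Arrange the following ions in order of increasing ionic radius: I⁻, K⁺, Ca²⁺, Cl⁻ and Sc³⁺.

Sc³⁺ has 18 e⁻ (Z=21), Ca²⁺ has 18 e⁻ (Z=20), K⁺ has 18 e⁻ (Z=19), Cl⁻ has 18 e⁻ (Z=17), I⁻ has 54 e⁻ (Z=53). Sc³⁺ < Ca²⁺ (both 18 e⁻, Z=21>20); Ca²⁺ < K⁺ (isoelectronic, higher Z=20 is smaller); K⁺ < Cl⁻ (isoelectronic, higher Z=19 is smaller); Cl⁻ < I⁻ (same group, 2 shells fewer).

Sc³⁺ < Ca²⁺ < K⁺ < Cl⁻ < I⁻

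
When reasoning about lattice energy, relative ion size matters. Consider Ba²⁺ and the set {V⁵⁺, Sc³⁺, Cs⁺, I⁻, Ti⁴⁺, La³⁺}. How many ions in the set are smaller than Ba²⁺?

Electron counts and nuclear charges: V⁵⁺ (Z=23, 18 e⁻), Ti⁴⁺ (Z=22, 18 e⁻), Sc³⁺ (Z=21, 18 e⁻), La³⁺ (Z=57, 54 e⁻), Ba²⁺ (Z=56, 54 e⁻), Cs⁺ (Z=55, 54 e⁻), I⁻ (Z=53, 54 e⁻). V⁵⁺ < Ti⁴⁺ (isoelectronic, higher Z=23 is smaller); Ti⁴⁺ < Sc³⁺ (isoelectronic, higher Z=22 is smaller); Sc³⁺ < La³⁺ (same group, 2 shells fewer); La³⁺ < Ba²⁺ (isoelectronic, higher Z=57 is smaller); Ba²⁺ < Cs⁺ (isoelectronic, higher Z=56 is smaller); Cs⁺ < I⁻ (isoelectronic, higher Z=55 is smaller).
Placing each against Ba²⁺: smaller — V⁵⁺, Ti⁴⁺, Sc³⁺, La³⁺; larger — Cs⁺, I⁻. So 4 are smaller.

4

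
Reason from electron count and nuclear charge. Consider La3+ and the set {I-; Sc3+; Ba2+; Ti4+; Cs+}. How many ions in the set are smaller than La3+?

2

Ti4+: 18 e⁻, Z=22, Sc3+: 18 e⁻, Z=21, La3+: 54 e⁻, Z=57, Ba2+: 54 e⁻, Z=56, Cs+: 54 e⁻, Z=55, I-: 54 e⁻, Z=53. Ti4+ < Sc3+ (isoelectronic, higher Z=22 is smaller); Sc3+ < La3+ (same group, 2 shells fewer); La3+ < Ba2+ (both 54 e⁻, Z=57>56); Ba2+ < Cs+ (isoelectronic, higher Z=56 is smaller); Cs+ < I- (isoelectronic, higher Z=55 is smaller).
Placing each against La3+: smaller — Ti4+, Sc3+; larger — Ba2+, Cs+, I-. So 2 are smaller.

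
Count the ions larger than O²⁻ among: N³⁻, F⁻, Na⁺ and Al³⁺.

1

These species are isoelectronic with 10 electrons. The only difference is the number of protons: Al³⁺ (Z=13), Na⁺ (Z=11), F⁻ (Z=9), O²⁻ (Z=8), N³⁻ (Z=7). The strongest nuclear pull (Al³⁺) gives the smallest ion.
Relative to O²⁻, the ions that are larger are N³⁻. That's 1.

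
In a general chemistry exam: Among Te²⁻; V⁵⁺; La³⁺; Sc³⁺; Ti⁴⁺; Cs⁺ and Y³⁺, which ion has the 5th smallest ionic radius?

V⁵⁺: 18 e⁻, Z=23, Ti⁴⁺: 18 e⁻, Z=22, Sc³⁺: 18 e⁻, Z=21, Y³⁺: 36 e⁻, Z=39, La³⁺: 54 e⁻, Z=57, Cs⁺: 54 e⁻, Z=55, Te²⁻: 54 e⁻, Z=52. V⁵⁺ < Ti⁴⁺ (isoelectronic, higher Z=23 is smaller); Ti⁴⁺ < Sc³⁺ (isoelectronic, higher Z=22 is smaller); Sc³⁺ < Y³⁺ (same group, period 4 vs 5); Y³⁺ < La³⁺ (same group, 1 shell fewer); La³⁺ < Cs⁺ (isoelectronic, higher Z=57 is smaller); Cs⁺ < Te²⁻ (both 54 e⁻, Z=55>52).
Ordering: V⁵⁺ < Ti⁴⁺ < Sc³⁺ < Y³⁺ < La³⁺ < Cs⁺ < Te²⁻. The 5th smallest is La³⁺.

La³⁺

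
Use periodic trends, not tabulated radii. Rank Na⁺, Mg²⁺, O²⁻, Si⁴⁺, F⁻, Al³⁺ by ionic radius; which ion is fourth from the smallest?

Each ion has 10 electrons. The ranking follows nuclear charge in reverse — greater Z gives a smaller radius. Si⁴⁺ (Z=14), Al³⁺ (Z=13), Mg²⁺ (Z=12), Na⁺ (Z=11), F⁻ (Z=9), O²⁻ (Z=8).
Full ascending order: Si⁴⁺ < Al³⁺ < Mg²⁺ < Na⁺ < F⁻ < O²⁻. Counting from the smallest, position 4 is Na⁺.

Na⁺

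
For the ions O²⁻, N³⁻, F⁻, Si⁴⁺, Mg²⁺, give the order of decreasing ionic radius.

N³⁻ > O²⁻ > F⁻ > Mg²⁺ > Si⁴⁺

Isoelectronic series (10 e⁻ each). Size is set by nuclear charge: more protons means a smaller ion. Si⁴⁺ (Z=14), Mg²⁺ (Z=12), F⁻ (Z=9), O²⁻ (Z=8), N³⁻ (Z=7).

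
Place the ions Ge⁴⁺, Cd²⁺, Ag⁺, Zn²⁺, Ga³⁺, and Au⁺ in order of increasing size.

Ge⁴⁺ (Z=32, 28 e⁻), Ga³⁺ (Z=31, 28 e⁻), Zn²⁺ (Z=30, 28 e⁻), Cd²⁺ (Z=48, 46 e⁻), Ag⁺ (Z=47, 46 e⁻), Au⁺ (Z=79, 78 e⁻). Ge⁴⁺ < Ga³⁺ (both 28 e⁻, Z=32>31); Ga³⁺ < Zn²⁺ (isoelectronic, higher Z=31 is smaller); Zn²⁺ < Cd²⁺ (same group, 1 shell fewer); Cd²⁺ < Ag⁺ (isoelectronic, higher Z=48 is smaller); Ag⁺ < Au⁺ (same group, period 5 vs 6).

Ge⁴⁺ < Ga³⁺ < Zn²⁺ < Cd²⁺ < Ag⁺ < Au⁺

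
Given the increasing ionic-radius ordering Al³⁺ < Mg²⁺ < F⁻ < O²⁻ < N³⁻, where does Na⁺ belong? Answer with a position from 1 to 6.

Isoelectronic series (10 e⁻ each). Size is set by nuclear charge: more protons means a smaller ion. Al³⁺ (Z=13), Mg²⁺ (Z=12), Na⁺ (Z=11), F⁻ (Z=9), O²⁻ (Z=8), N³⁻ (Z=7).
Putting Na⁺ in gives Al³⁺ < Mg²⁺ < Na⁺ < F⁻ < O²⁻ < N³⁻; it lands at slot 3.

3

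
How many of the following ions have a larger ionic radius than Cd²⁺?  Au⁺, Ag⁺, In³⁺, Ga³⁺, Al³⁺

2

Al³⁺ (Z=13, 10 e⁻), Ga³⁺ (Z=31, 28 e⁻), In³⁺ (Z=49, 46 e⁻), Cd²⁺ (Z=48, 46 e⁻), Ag⁺ (Z=47, 46 e⁻), Au⁺ (Z=79, 78 e⁻). Al³⁺ < Ga³⁺ (same group, period 3 vs 4); Ga³⁺ < In³⁺ (same group, period 4 vs 5); In³⁺ < Cd²⁺ (both 46 e⁻, Z=49>48); Cd²⁺ < Ag⁺ (isoelectronic, higher Z=48 is smaller); Ag⁺ < Au⁺ (same group, period 5 vs 6).
Overall: Al³⁺ < Ga³⁺ < In³⁺ < Cd²⁺ < Ag⁺ < Au⁺. Cd²⁺ has 3 below it and 2 above. That's 2.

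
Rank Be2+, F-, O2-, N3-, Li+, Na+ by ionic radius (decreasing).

N3- > O2- > F- > Na+ > Li+ > Be2+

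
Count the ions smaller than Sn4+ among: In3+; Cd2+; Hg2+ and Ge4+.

1

First list Z and electron count for each: Ge4+: 28 e⁻, Z=32, Sn4+: 46 e⁻, Z=50, In3+: 46 e⁻, Z=49, Cd2+: 46 e⁻, Z=48, Hg2+: 78 e⁻, Z=80. Ge4+ < Sn4+ (same group, period 4 vs 5); Sn4+ < In3+ (isoelectronic, higher Z=50 is smaller); In3+ < Cd2+ (both 46 e⁻, Z=49>48); Cd2+ < Hg2+ (same group, period 5 vs 6).
Ordering all of them (including Sn4+) by radius gives Ge4+ < Sn4+ < In3+ < Cd2+ < Hg2+. So 1 is smaller.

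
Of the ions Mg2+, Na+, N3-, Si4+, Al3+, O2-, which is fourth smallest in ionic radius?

All of these have 10 electrons (isoelectronic). With the same electron cloud, the ion with the most protons pulls it in tightest. Nuclear charges: Si4+ (Z=14), Al3+ (Z=13), Mg2+ (Z=12), Na+ (Z=11), O2- (Z=8), N3- (Z=7). Highest Z is smallest.
Ordering: Si4+ < Al3+ < Mg2+ < Na+ < O2- < N3-. The fourth smallest is Na+.

Na+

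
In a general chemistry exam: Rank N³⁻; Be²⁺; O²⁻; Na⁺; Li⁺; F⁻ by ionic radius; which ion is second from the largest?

O²⁻

Be²⁺ has 2 e⁻ (Z=4), Li⁺ has 2 e⁻ (Z=3), Na⁺ has 10 e⁻ (Z=11), F⁻ has 10 e⁻ (Z=9), O²⁻ has 10 e⁻ (Z=8), N³⁻ has 10 e⁻ (Z=7). Be²⁺ < Li⁺ (isoelectronic, higher Z=4 is smaller); Li⁺ < Na⁺ (same group, period 2 vs 3); Na⁺ < F⁻ (isoelectronic, higher Z=11 is smaller); F⁻ < O²⁻ (both 10 e⁻, Z=9>8); O²⁻ < N³⁻ (isoelectronic, higher Z=8 is smaller).
Full ascending order: Be²⁺ < Li⁺ < Na⁺ < F⁻ < O²⁻ < N³⁻. Counting from the largest, position 2 is O²⁻.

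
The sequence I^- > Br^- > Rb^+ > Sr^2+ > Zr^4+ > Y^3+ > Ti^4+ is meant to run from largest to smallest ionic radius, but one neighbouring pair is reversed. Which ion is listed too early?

Zr^4+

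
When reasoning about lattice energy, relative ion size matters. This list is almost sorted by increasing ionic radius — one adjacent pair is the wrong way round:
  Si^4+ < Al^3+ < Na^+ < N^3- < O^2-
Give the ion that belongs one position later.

N^3-

The pair N^3-, O^2- is the wrong way round — they are isoelectronic (10 e⁻) and O has more protons than N (8 vs 7), making O^2- smaller. All other adjacent pairs agree with periodic trends, so N^3- is the misplaced ion.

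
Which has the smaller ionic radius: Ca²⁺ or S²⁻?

Ca²⁺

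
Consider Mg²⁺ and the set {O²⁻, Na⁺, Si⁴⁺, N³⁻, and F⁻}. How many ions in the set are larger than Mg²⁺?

4

These species are isoelectronic with 10 electrons. The only difference is the number of protons: Si⁴⁺ (Z=14), Mg²⁺ (Z=12), Na⁺ (Z=11), F⁻ (Z=9), O²⁻ (Z=8), N³⁻ (Z=7). The strongest nuclear pull (Si⁴⁺) gives the smallest ion.
Placing each against Mg²⁺: smaller — Si⁴⁺; larger — Na⁺, F⁻, O²⁻, N³⁻. So 4 are larger.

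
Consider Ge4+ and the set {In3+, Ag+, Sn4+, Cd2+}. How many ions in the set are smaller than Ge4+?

Ge4+ (Z=32, 28 e⁻), Sn4+ (Z=50, 46 e⁻), In3+ (Z=49, 46 e⁻), Cd2+ (Z=48, 46 e⁻), Ag+ (Z=47, 46 e⁻). Ge4+ < Sn4+ (same group, 1 shell fewer); Sn4+ < In3+ (both 46 e⁻, Z=50>49); In3+ < Cd2+ (isoelectronic, higher Z=49 is smaller); Cd2+ < Ag+ (both 46 e⁻, Z=48>47).
Relative to Ge4+, the ions that are smaller are none. Count: 0.

0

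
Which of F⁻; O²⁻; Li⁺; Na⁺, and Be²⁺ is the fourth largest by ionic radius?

Li⁺

Work out protons and electrons: Be²⁺ (Z=4, 2 e⁻), Li⁺ (Z=3, 2 e⁻), Na⁺ (Z=11, 10 e⁻), F⁻ (Z=9, 10 e⁻), O²⁻ (Z=8, 10 e⁻). Be²⁺ < Li⁺ (both 2 e⁻, Z=4>3); Li⁺ < Na⁺ (same group, 1 shell fewer); Na⁺ < F⁻ (isoelectronic, higher Z=11 is smaller); F⁻ < O²⁻ (isoelectronic, higher Z=9 is smaller).
Ordering: Be²⁺ < Li⁺ < Na⁺ < F⁻ < O²⁻. The fourth largest is Li⁺.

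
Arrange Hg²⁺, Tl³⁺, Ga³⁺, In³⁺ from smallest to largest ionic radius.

Work out protons and electrons: Ga³⁺ has 28 e⁻ (Z=31), In³⁺ has 46 e⁻ (Z=49), Tl³⁺ has 78 e⁻ (Z=81), Hg²⁺ has 78 e⁻ (Z=80). Ga³⁺ < In³⁺ (same group, period 4 vs 5); In³⁺ < Tl³⁺ (same group, period 5 vs 6); Tl³⁺ < Hg²⁺ (isoelectronic, higher Z=81 is smaller).

Ga³⁺ < In³⁺ < Tl³⁺ < Hg²⁺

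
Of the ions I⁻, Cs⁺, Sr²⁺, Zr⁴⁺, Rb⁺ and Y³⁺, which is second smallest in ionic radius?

Y³⁺

Tabulating Z and e⁻: Zr⁴⁺: 36 e⁻, Z=40, Y³⁺: 36 e⁻, Z=39, Sr²⁺: 36 e⁻, Z=38, Rb⁺: 36 e⁻, Z=37, Cs⁺: 54 e⁻, Z=55, I⁻: 54 e⁻, Z=53. Zr⁴⁺ < Y³⁺ (both 36 e⁻, Z=40>39); Y³⁺ < Sr²⁺ (both 36 e⁻, Z=39>38); Sr²⁺ < Rb⁺ (isoelectronic, higher Z=38 is smaller); Rb⁺ < Cs⁺ (same group, 1 shell fewer); Cs⁺ < I⁻ (both 54 e⁻, Z=55>53).
Ordering: Zr⁴⁺ < Y³⁺ < Sr²⁺ < Rb⁺ < Cs⁺ < I⁻. The second smallest is Y³⁺.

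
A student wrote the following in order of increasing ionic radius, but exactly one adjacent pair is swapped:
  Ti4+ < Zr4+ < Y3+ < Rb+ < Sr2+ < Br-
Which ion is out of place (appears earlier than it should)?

The pair Rb+, Sr2+ is the wrong way round — they are isoelectronic (36 e⁻) and Sr has more protons than Rb (38 vs 37), making Sr2+ smaller. All other adjacent pairs agree with periodic trends, so Rb+ is the misplaced ion.

Rb+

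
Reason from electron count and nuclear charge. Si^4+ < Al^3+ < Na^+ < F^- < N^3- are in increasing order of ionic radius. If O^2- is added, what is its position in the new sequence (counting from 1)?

5

All of these have 10 electrons (isoelectronic). With the same electron cloud, the ion with the most protons pulls it in tightest. Nuclear charges: Si^4+ (Z=14), Al^3+ (Z=13), Na^+ (Z=11), F^- (Z=9), O^2- (Z=8), N^3- (Z=7). Highest Z is smallest.
With O^2- included the full order is Si^4+ < Al^3+ < Na^+ < F^- < O^2- < N^3-, so it takes position 5.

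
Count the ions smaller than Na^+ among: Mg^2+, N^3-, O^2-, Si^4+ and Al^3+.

3

These species are isoelectronic with 10 electrons. The only difference is the number of protons: Si^4+ (Z=14), Al^3+ (Z=13), Mg^2+ (Z=12), Na^+ (Z=11), O^2- (Z=8), N^3- (Z=7). The strongest nuclear pull (Si^4+) gives the smallest ion.
Overall: Si^4+ < Al^3+ < Mg^2+ < Na^+ < O^2- < N^3-. Na^+ has 3 below it and 2 above. Count: 3.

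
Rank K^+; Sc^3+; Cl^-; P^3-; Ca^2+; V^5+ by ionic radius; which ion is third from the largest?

K^+

All of these have 18 electrons (isoelectronic). With the same electron cloud, the ion with the most protons pulls it in tightest. Nuclear charges: V^5+ (Z=23), Sc^3+ (Z=21), Ca^2+ (Z=20), K^+ (Z=19), Cl^- (Z=17), P^3- (Z=15). Highest Z is smallest.
Ordering: V^5+ < Sc^3+ < Ca^2+ < K^+ < Cl^- < P^3-. The third largest is K^+.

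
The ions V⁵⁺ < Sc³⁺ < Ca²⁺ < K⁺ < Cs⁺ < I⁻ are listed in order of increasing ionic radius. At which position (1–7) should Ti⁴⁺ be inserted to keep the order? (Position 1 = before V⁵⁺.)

V⁵⁺ (Z=23, 18 e⁻), Ti⁴⁺ (Z=22, 18 e⁻), Sc³⁺ (Z=21, 18 e⁻), Ca²⁺ (Z=20, 18 e⁻), K⁺ (Z=19, 18 e⁻), Cs⁺ (Z=55, 54 e⁻), I⁻ (Z=53, 54 e⁻). V⁵⁺ < Ti⁴⁺ (isoelectronic, higher Z=23 is smaller); Ti⁴⁺ < Sc³⁺ (both 18 e⁻, Z=22>21); Sc³⁺ < Ca²⁺ (both 18 e⁻, Z=21>20); Ca²⁺ < K⁺ (both 18 e⁻, Z=20>19); K⁺ < Cs⁺ (same group, 2 shells fewer); Cs⁺ < I⁻ (both 54 e⁻, Z=55>53).
Merged order: V⁵⁺ < Ti⁴⁺ < Sc³⁺ < Ca²⁺ < K⁺ < Cs⁺ < I⁻ — Ti⁴⁺ is number 2.

2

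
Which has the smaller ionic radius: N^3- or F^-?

Each ion has 10 electrons. The ranking follows nuclear charge in reverse — greater Z gives a smaller radius. F^- (Z=9), N^3- (Z=7).

F^-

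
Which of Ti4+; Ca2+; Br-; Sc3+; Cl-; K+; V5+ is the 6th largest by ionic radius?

Work out protons and electrons: V5+ has 18 e⁻ (Z=23), Ti4+ has 18 e⁻ (Z=22), Sc3+ has 18 e⁻ (Z=21), Ca2+ has 18 e⁻ (Z=20), K+ has 18 e⁻ (Z=19), Cl- has 18 e⁻ (Z=17), Br- has 36 e⁻ (Z=35). V5+ < Ti4+ (both 18 e⁻, Z=23>22); Ti4+ < Sc3+ (both 18 e⁻, Z=22>21); Sc3+ < Ca2+ (both 18 e⁻, Z=21>20); Ca2+ < K+ (isoelectronic, higher Z=20 is smaller); K+ < Cl- (both 18 e⁻, Z=19>17); Cl- < Br- (same group, 1 shell fewer).
Full ascending order: V5+ < Ti4+ < Sc3+ < Ca2+ < K+ < Cl- < Br-. Counting from the largest, position 6 is Ti4+.

Ti4+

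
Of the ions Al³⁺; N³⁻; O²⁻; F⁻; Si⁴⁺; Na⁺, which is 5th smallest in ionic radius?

These species are isoelectronic with 10 electrons. The only difference is the number of protons: Si⁴⁺ (Z=14), Al³⁺ (Z=13), Na⁺ (Z=11), F⁻ (Z=9), O²⁻ (Z=8), N³⁻ (Z=7). The strongest nuclear pull (Si⁴⁺) gives the smallest ion.
That gives Si⁴⁺ < Al³⁺ < Na⁺ < F⁻ < O²⁻ < N³⁻. From the smallest end, number 5 is O²⁻.

O²⁻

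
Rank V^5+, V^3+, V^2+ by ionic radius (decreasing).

These are all V ions. Removing more electrons (higher positive charge) pulls the remaining electrons in closer, so V^5+ is smallest and V^2+ is largest.

V^2+ > V^3+ > V^5+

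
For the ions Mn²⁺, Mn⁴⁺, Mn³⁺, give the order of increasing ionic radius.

For a single element, ionic radius drops as positive charge rises — Mn⁴⁺ < Mn²⁺.

Mn⁴⁺ < Mn³⁺ < Mn²⁺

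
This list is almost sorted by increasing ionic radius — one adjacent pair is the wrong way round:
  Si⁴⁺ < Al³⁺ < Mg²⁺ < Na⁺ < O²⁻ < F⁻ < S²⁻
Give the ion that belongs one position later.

Compare adjacent ions: both have 10 electrons but Z(F)=9 > Z(O)=8, so F⁻ should be the smaller of the two — yet in this increasing list O²⁻ sits before F⁻. Nothing else is reversed, so O²⁻ should move one place to the right.

O²⁻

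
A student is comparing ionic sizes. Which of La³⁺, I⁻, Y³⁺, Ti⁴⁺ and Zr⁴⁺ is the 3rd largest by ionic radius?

Ti⁴⁺ has 18 e⁻ (Z=22), Zr⁴⁺ has 36 e⁻ (Z=40), Y³⁺ has 36 e⁻ (Z=39), La³⁺ has 54 e⁻ (Z=57), I⁻ has 54 e⁻ (Z=53). Ti⁴⁺ < Zr⁴⁺ (same group, 1 shell fewer); Zr⁴⁺ < Y³⁺ (isoelectronic, higher Z=40 is smaller); Y³⁺ < La³⁺ (same group, period 5 vs 6); La³⁺ < I⁻ (both 54 e⁻, Z=57>53).
That gives Ti⁴⁺ < Zr⁴⁺ < Y³⁺ < La³⁺ < I⁻. From the largest end, number 3 is Y³⁺.

Y³⁺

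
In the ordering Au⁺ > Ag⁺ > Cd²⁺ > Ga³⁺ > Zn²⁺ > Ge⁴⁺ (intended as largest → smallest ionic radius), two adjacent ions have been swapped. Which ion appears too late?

Check each adjacent pair. Ga³⁺ and Zn²⁺ are reversed: Ga³⁺ and Zn²⁺ share 28 electrons; the higher nuclear charge on Ga (Z=31) contracts it more, so Ga³⁺ < Zn²⁺. No other neighbouring pair contradicts the periodic trends, so Zn²⁺ is the ion listed too late.

Zn²⁺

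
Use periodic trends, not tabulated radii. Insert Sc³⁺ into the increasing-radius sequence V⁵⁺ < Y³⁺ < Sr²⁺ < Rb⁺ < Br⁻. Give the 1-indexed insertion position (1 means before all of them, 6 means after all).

First list Z and electron count for each: V⁵⁺ (Z=23, 18 e⁻), Sc³⁺ (Z=21, 18 e⁻), Y³⁺ (Z=39, 36 e⁻), Sr²⁺ (Z=38, 36 e⁻), Rb⁺ (Z=37, 36 e⁻), Br⁻ (Z=35, 36 e⁻). V⁵⁺ < Sc³⁺ (both 18 e⁻, Z=23>21); Sc³⁺ < Y³⁺ (same group, period 4 vs 5); Y³⁺ < Sr²⁺ (isoelectronic, higher Z=39 is smaller); Sr²⁺ < Rb⁺ (isoelectronic, higher Z=38 is smaller); Rb⁺ < Br⁻ (isoelectronic, higher Z=37 is smaller).
Merged order: V⁵⁺ < Sc³⁺ < Y³⁺ < Sr²⁺ < Rb⁺ < Br⁻ — Sc³⁺ is number 2.

2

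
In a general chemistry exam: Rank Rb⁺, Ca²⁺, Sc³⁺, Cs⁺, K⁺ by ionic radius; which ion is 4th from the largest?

First list Z and electron count for each: Sc³⁺ (Z=21, 18 e⁻), Ca²⁺ (Z=20, 18 e⁻), K⁺ (Z=19, 18 e⁻), Rb⁺ (Z=37, 36 e⁻), Cs⁺ (Z=55, 54 e⁻). Sc³⁺ < Ca²⁺ (both 18 e⁻, Z=21>20); Ca²⁺ < K⁺ (both 18 e⁻, Z=20>19); K⁺ < Rb⁺ (same group, period 4 vs 5); Rb⁺ < Cs⁺ (same group, period 5 vs 6).
So the order is Sc³⁺ < Ca²⁺ < K⁺ < Rb⁺ < Cs⁺; the 4th-largest ion is Ca²⁺.

Ca²⁺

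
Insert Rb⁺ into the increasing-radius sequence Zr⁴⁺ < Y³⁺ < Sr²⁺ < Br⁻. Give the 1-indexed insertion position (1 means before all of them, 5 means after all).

4

All of these have 36 electrons (isoelectronic). With the same electron cloud, the ion with the most protons pulls it in tightest. Nuclear charges: Zr⁴⁺ (Z=40), Y³⁺ (Z=39), Sr²⁺ (Z=38), Rb⁺ (Z=37), Br⁻ (Z=35). Highest Z is smallest.
The complete sequence is Zr⁴⁺ < Y³⁺ < Sr²⁺ < Rb⁺ < Br⁻. Rb⁺ sits at position 4.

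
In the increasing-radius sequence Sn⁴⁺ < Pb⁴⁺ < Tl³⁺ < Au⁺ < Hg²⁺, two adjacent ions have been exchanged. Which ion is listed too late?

Hg²⁺

Compare adjacent ions: Hg²⁺ and Au⁺ share 78 electrons; the higher nuclear charge on Hg (Z=80) contracts it more, so Hg²⁺ < Au⁺ — yet in this increasing list Au⁺ sits before Hg²⁺. Nothing else is reversed, so Hg²⁺ should move one place to the left.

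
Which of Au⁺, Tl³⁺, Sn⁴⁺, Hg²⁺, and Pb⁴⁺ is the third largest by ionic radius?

Sn⁴⁺: 46 e⁻, Z=50, Pb⁴⁺: 78 e⁻, Z=82, Tl³⁺: 78 e⁻, Z=81, Hg²⁺: 78 e⁻, Z=80, Au⁺: 78 e⁻, Z=79. Sn⁴⁺ < Pb⁴⁺ (same group, period 5 vs 6); Pb⁴⁺ < Tl³⁺ (both 78 e⁻, Z=82>81); Tl³⁺ < Hg²⁺ (isoelectronic, higher Z=81 is smaller); Hg²⁺ < Au⁺ (both 78 e⁻, Z=80>79).
That gives Sn⁴⁺ < Pb⁴⁺ < Tl³⁺ < Hg²⁺ < Au⁺. From the largest end, number 3 is Tl³⁺.

Tl³⁺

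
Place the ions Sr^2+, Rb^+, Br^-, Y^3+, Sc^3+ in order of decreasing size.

Electron counts and nuclear charges: Sc^3+ (Z=21, 18 e⁻), Y^3+ (Z=39, 36 e⁻), Sr^2+ (Z=38, 36 e⁻), Rb^+ (Z=37, 36 e⁻), Br^- (Z=35, 36 e⁻). Sc^3+ < Y^3+ (same group, 1 shell fewer); Y^3+ < Sr^2+ (both 36 e⁻, Z=39>38); Sr^2+ < Rb^+ (isoelectronic, higher Z=38 is smaller); Rb^+ < Br^- (isoelectronic, higher Z=37 is smaller).

Br^- > Rb^+ > Sr^2+ > Y^3+ > Sc^3+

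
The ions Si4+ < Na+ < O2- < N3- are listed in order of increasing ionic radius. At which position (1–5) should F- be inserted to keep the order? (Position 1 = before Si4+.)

All of these have 10 electrons (isoelectronic). With the same electron cloud, the ion with the most protons pulls it in tightest. Nuclear charges: Si4+ (Z=14), Na+ (Z=11), F- (Z=9), O2- (Z=8), N3- (Z=7). Highest Z is smallest.
Putting F- in gives Si4+ < Na+ < F- < O2- < N3-; it lands at slot 3.

3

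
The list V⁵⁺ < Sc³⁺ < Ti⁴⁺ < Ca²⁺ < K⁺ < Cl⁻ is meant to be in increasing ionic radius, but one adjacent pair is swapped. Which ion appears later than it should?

Ti⁴⁺

Check each adjacent pair. Sc³⁺ and Ti⁴⁺ are reversed: both have 18 electrons but Z(Ti)=22 > Z(Sc)=21, so Ti⁴⁺ should be the smaller of the two. No other neighbouring pair contradicts the periodic trends, so Ti⁴⁺ is the ion listed too late.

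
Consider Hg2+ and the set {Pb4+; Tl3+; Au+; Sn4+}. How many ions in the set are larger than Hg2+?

1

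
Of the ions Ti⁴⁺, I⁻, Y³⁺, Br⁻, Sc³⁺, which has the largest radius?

Tabulating Z and e⁻: Ti⁴⁺: 18 e⁻, Z=22, Sc³⁺: 18 e⁻, Z=21, Y³⁺: 36 e⁻, Z=39, Br⁻: 36 e⁻, Z=35, I⁻: 54 e⁻, Z=53. Ti⁴⁺ < Sc³⁺ (isoelectronic, higher Z=22 is smaller); Sc³⁺ < Y³⁺ (same group, period 4 vs 5); Y³⁺ < Br⁻ (isoelectronic, higher Z=39 is smaller); Br⁻ < I⁻ (same group, 1 shell fewer).

I⁻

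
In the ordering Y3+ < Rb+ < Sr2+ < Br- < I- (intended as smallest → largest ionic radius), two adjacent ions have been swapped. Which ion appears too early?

Rb+

Check each adjacent pair. Rb+ and Sr2+ are reversed: they are isoelectronic (36 e⁻) and Sr has more protons than Rb (38 vs 37), making Sr2+ smaller. No other neighbouring pair contradicts the periodic trends, so Rb+ is the ion listed too early.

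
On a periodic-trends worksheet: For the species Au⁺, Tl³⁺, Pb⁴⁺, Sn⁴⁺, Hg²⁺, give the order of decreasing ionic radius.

Au⁺ > Hg²⁺ > Tl³⁺ > Pb⁴⁺ > Sn⁴⁺

Electron counts and nuclear charges: Sn⁴⁺: 46 e⁻, Z=50, Pb⁴⁺: 78 e⁻, Z=82, Tl³⁺: 78 e⁻, Z=81, Hg²⁺: 78 e⁻, Z=80, Au⁺: 78 e⁻, Z=79. Sn⁴⁺ < Pb⁴⁺ (same group, period 5 vs 6); Pb⁴⁺ < Tl³⁺ (isoelectronic, higher Z=82 is smaller); Tl³⁺ < Hg²⁺ (isoelectronic, higher Z=81 is smaller); Hg²⁺ < Au⁺ (both 78 e⁻, Z=80>79).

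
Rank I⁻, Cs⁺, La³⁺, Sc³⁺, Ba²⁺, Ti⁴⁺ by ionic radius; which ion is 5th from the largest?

Sc³⁺

Tabulating Z and e⁻: Ti⁴⁺ (Z=22, 18 e⁻), Sc³⁺ (Z=21, 18 e⁻), La³⁺ (Z=57, 54 e⁻), Ba²⁺ (Z=56, 54 e⁻), Cs⁺ (Z=55, 54 e⁻), I⁻ (Z=53, 54 e⁻). Ti⁴⁺ < Sc³⁺ (isoelectronic, higher Z=22 is smaller); Sc³⁺ < La³⁺ (same group, period 4 vs 6); La³⁺ < Ba²⁺ (isoelectronic, higher Z=57 is smaller); Ba²⁺ < Cs⁺ (both 54 e⁻, Z=56>55); Cs⁺ < I⁻ (both 54 e⁻, Z=55>53).
Ordering: Ti⁴⁺ < Sc³⁺ < La³⁺ < Ba²⁺ < Cs⁺ < I⁻. The 5th largest is Sc³⁺.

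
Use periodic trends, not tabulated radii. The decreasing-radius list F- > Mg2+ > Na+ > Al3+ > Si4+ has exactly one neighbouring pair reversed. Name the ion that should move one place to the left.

Na+

Check each adjacent pair. Mg2+ and Na+ are reversed: they are isoelectronic (10 e⁻) and Mg has more protons than Na (12 vs 11), making Mg2+ smaller. No other neighbouring pair contradicts the periodic trends, so Na+ is the ion listed too late.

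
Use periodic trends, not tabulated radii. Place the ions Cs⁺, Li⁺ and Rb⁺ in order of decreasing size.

Cs⁺ > Rb⁺ > Li⁺

All are in the same group with charge +1. Radius grows down the group as n (the outermost shell) increases.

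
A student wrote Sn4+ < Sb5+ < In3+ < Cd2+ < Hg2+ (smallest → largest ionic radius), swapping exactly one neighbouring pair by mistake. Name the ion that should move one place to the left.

Check each adjacent pair. Sn4+ and Sb5+ are reversed: both have 46 electrons but Z(Sb)=51 > Z(Sn)=50, so Sb5+ should be the smaller of the two. No other neighbouring pair contradicts the periodic trends, so Sb5+ is the ion listed too late.

Sb5+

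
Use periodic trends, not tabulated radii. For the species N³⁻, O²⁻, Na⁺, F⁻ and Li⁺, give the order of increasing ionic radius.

Electron counts and nuclear charges: Li⁺ (Z=3, 2 e⁻), Na⁺ (Z=11, 10 e⁻), F⁻ (Z=9, 10 e⁻), O²⁻ (Z=8, 10 e⁻), N³⁻ (Z=7, 10 e⁻). Li⁺ < Na⁺ (same group, period 2 vs 3); Na⁺ < F⁻ (both 10 e⁻, Z=11>9); F⁻ < O²⁻ (isoelectronic, higher Z=9 is smaller); O²⁻ < N³⁻ (both 10 e⁻, Z=8>7).

Li⁺ < Na⁺ < F⁻ < O²⁻ < N³⁻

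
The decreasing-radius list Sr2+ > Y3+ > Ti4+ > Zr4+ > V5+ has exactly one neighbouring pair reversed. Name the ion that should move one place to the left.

Compare adjacent ions: both in group 4 with the same charge; Ti4+ (period 4) has the smaller radius — yet in this decreasing list Ti4+ sits before Zr4+. Nothing else is reversed, so Zr4+ should move one place to the left.

Zr4+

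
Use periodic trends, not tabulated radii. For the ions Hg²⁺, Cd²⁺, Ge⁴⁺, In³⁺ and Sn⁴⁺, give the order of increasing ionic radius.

Electron counts and nuclear charges: Ge⁴⁺ has 28 e⁻ (Z=32), Sn⁴⁺ has 46 e⁻ (Z=50), In³⁺ has 46 e⁻ (Z=49), Cd²⁺ has 46 e⁻ (Z=48), Hg²⁺ has 78 e⁻ (Z=80). Ge⁴⁺ < Sn⁴⁺ (same group, period 4 vs 5); Sn⁴⁺ < In³⁺ (isoelectronic, higher Z=50 is smaller); In³⁺ < Cd²⁺ (both 46 e⁻, Z=49>48); Cd²⁺ < Hg²⁺ (same group, period 5 vs 6).

Ge⁴⁺ < Sn⁴⁺ < In³⁺ < Cd²⁺ < Hg²⁺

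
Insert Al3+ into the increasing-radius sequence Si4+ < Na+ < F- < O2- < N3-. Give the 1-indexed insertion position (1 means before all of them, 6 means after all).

2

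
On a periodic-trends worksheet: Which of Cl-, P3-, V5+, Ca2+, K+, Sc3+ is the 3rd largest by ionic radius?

K+

These species are isoelectronic with 18 electrons. The only difference is the number of protons: V5+ (Z=23), Sc3+ (Z=21), Ca2+ (Z=20), K+ (Z=19), Cl- (Z=17), P3- (Z=15). The strongest nuclear pull (V5+) gives the smallest ion.
That gives V5+ < Sc3+ < Ca2+ < K+ < Cl- < P3-. From the largest end, number 3 is K+.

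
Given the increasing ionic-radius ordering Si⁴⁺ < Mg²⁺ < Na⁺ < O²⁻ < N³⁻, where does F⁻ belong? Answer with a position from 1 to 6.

4

Each ion has 10 electrons. The ranking follows nuclear charge in reverse — greater Z gives a smaller radius. Si⁴⁺ (Z=14), Mg²⁺ (Z=12), Na⁺ (Z=11), F⁻ (Z=9), O²⁻ (Z=8), N³⁻ (Z=7).
The complete sequence is Si⁴⁺ < Mg²⁺ < Na⁺ < F⁻ < O²⁻ < N³⁻. F⁻ sits at position 4.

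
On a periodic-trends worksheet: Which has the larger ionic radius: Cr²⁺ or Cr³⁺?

These are all Cr ions. Removing more electrons (higher positive charge) pulls the remaining electrons in closer, so Cr³⁺ is smallest and Cr²⁺ is largest.

Cr²⁺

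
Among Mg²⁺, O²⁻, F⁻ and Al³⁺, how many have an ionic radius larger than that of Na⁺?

2

All of these have 10 electrons (isoelectronic). With the same electron cloud, the ion with the most protons pulls it in tightest. Nuclear charges: Al³⁺ (Z=13), Mg²⁺ (Z=12), Na⁺ (Z=11), F⁻ (Z=9), O²⁻ (Z=8). Highest Z is smallest.
Ordering all of them (including Na⁺) by radius gives Al³⁺ < Mg²⁺ < Na⁺ < F⁻ < O²⁻. That's 2.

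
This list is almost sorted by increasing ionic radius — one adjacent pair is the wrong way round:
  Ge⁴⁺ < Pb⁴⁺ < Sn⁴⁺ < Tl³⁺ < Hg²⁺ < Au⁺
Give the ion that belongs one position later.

Scanning neighbour by neighbour, only Pb⁴⁺/Sn⁴⁺ violates a trend: Sn⁴⁺ and Pb⁴⁺ are in one column with the same charge; the lighter period-5 ion has one fewer shell and is smaller. That makes Pb⁴⁺ the one sitting a position early relative to where it belongs.

Pb⁴⁺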